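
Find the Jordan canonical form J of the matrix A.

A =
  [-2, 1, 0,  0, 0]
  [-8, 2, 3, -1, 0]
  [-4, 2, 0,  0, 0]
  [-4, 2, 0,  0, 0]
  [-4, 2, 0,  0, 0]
J_3(0) ⊕ J_1(0) ⊕ J_1(0)

The characteristic polynomial is
  det(x·I − A) = x^5

Eigenvalues and multiplicities (the geometric multiplicity of λ is n − rank(A − λI), which equals the number of Jordan blocks for λ):
  λ = 0: algebraic multiplicity = 5, geometric multiplicity = 3

Determining the block sizes for each eigenvalue:
  λ = 0: with am = 5 and gm = 3, the partition is not yet determined (e.g. several partitions of 5 into 3 parts exist). Let N = A − (0)·I. Computing rank(N^1) = 2, rank(N^2) = 1, rank(N^3) = 0; the number of blocks of size ≥ j is rank(N^{j−1}) − rank(N^j), giving [3, 1, 1]. So we have 1 block(s) of size 3, 2 block(s) of size 1 → block sizes [3, 1, 1]

Assembling the blocks gives a Jordan form
J =
  [0, 1, 0, 0, 0]
  [0, 0, 1, 0, 0]
  [0, 0, 0, 0, 0]
  [0, 0, 0, 0, 0]
  [0, 0, 0, 0, 0]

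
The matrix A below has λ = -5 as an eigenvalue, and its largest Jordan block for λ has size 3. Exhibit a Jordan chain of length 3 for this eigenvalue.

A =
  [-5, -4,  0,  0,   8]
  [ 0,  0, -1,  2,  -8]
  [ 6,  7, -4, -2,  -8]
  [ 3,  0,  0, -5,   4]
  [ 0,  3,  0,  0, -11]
A Jordan chain for λ = -5 of length 3:
v_1 = (4, -6, -6, 0, -3)ᵀ
v_2 = (-4, 5, 7, 0, 3)ᵀ
v_3 = (0, 1, 0, 0, 0)ᵀ

Let N = A − (-5)·I. We want v_3 with N^3 v_3 = 0 but N^2 v_3 ≠ 0; then v_{j-1} := N · v_j for j = 3, …, 2.

Pick v_3 = (0, 1, 0, 0, 0)ᵀ.
Then v_2 = N · v_3 = (-4, 5, 7, 0, 3)ᵀ.
Then v_1 = N · v_2 = (4, -6, -6, 0, -3)ᵀ.

Sanity check: (A − (-5)·I) v_1 = (0, 0, 0, 0, 0)ᵀ = 0. ✓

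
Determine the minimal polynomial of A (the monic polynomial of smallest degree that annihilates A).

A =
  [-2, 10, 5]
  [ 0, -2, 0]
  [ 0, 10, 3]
x^2 - x - 6

The characteristic polynomial is χ_A(x) = (x - 3)*(x + 2)^2, so the eigenvalues are known. The minimal polynomial is
  m_A(x) = Π_λ (x − λ)^{k_λ}
where k_λ is the size of the *largest* Jordan block for λ (equivalently, the smallest k with (A − λI)^k v = 0 for every generalised eigenvector v of λ).

  λ = -2: largest Jordan block has size 1, contributing (x + 2)
  λ = 3: largest Jordan block has size 1, contributing (x − 3)

So m_A(x) = (x - 3)*(x + 2) = x^2 - x - 6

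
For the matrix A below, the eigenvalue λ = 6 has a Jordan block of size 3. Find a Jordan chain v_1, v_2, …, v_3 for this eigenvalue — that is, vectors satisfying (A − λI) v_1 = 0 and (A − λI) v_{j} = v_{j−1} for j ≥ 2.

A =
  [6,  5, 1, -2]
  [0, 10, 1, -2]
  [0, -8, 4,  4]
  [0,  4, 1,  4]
A Jordan chain for λ = 6 of length 3:
v_1 = (4, 0, 0, 0)ᵀ
v_2 = (5, 4, -8, 4)ᵀ
v_3 = (0, 1, 0, 0)ᵀ

Let N = A − (6)·I. We want v_3 with N^3 v_3 = 0 but N^2 v_3 ≠ 0; then v_{j-1} := N · v_j for j = 3, …, 2.

Pick v_3 = (0, 1, 0, 0)ᵀ.
Then v_2 = N · v_3 = (5, 4, -8, 4)ᵀ.
Then v_1 = N · v_2 = (4, 0, 0, 0)ᵀ.

Sanity check: (A − (6)·I) v_1 = (0, 0, 0, 0)ᵀ = 0. ✓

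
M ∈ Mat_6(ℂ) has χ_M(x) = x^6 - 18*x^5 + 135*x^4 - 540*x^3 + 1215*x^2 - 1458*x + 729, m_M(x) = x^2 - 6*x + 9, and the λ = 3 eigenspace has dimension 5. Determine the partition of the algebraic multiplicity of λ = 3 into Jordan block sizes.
Block sizes for λ = 3: [2, 1, 1, 1, 1]

Step 1 — from the characteristic polynomial, algebraic multiplicity of λ = 3 is 6. From dim ker(M − (3)·I) = 5, there are exactly 5 Jordan blocks for λ = 3.
Step 2 — from the minimal polynomial, the factor (x − 3)^2 tells us the largest block for λ = 3 has size 2.
Step 3 — with total size 6, 5 blocks, and largest block 2, the block sizes (in nonincreasing order) are [2, 1, 1, 1, 1].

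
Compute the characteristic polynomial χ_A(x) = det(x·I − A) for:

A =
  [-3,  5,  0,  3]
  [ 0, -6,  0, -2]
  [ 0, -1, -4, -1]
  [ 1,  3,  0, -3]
x^4 + 16*x^3 + 96*x^2 + 256*x + 256

Expanding det(x·I − A) (e.g. by cofactor expansion or by noting that A is similar to its Jordan form J, which has the same characteristic polynomial as A) gives
  χ_A(x) = x^4 + 16*x^3 + 96*x^2 + 256*x + 256
which factors as (x + 4)^4. The eigenvalues (with algebraic multiplicities) are λ = -4 with multiplicity 4.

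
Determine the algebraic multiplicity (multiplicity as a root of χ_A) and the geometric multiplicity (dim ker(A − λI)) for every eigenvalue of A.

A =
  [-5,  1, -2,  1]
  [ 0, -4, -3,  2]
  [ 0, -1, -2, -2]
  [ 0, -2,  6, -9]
λ = -5: alg = 4, geom = 2

Step 1 — factor the characteristic polynomial to read off the algebraic multiplicities:
  χ_A(x) = (x + 5)^4

Step 2 — compute geometric multiplicities via the rank-nullity identity g(λ) = n − rank(A − λI):
  rank(A − (-5)·I) = 2, so dim ker(A − (-5)·I) = n − 2 = 2

Summary:
  λ = -5: algebraic multiplicity = 4, geometric multiplicity = 2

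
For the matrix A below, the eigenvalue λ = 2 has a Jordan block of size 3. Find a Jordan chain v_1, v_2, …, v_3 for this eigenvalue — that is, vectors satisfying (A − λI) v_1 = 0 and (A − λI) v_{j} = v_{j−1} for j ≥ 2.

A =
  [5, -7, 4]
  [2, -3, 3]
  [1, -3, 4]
A Jordan chain for λ = 2 of length 3:
v_1 = (-1, -1, -1)ᵀ
v_2 = (3, 2, 1)ᵀ
v_3 = (1, 0, 0)ᵀ

Let N = A − (2)·I. We want v_3 with N^3 v_3 = 0 but N^2 v_3 ≠ 0; then v_{j-1} := N · v_j for j = 3, …, 2.

Pick v_3 = (1, 0, 0)ᵀ.
Then v_2 = N · v_3 = (3, 2, 1)ᵀ.
Then v_1 = N · v_2 = (-1, -1, -1)ᵀ.

Sanity check: (A − (2)·I) v_1 = (0, 0, 0)ᵀ = 0. ✓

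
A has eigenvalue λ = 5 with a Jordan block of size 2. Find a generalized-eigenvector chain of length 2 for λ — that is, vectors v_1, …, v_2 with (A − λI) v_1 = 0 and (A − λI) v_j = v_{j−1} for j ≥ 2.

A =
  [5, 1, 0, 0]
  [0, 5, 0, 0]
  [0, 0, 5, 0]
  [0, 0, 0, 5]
A Jordan chain for λ = 5 of length 2:
v_1 = (1, 0, 0, 0)ᵀ
v_2 = (0, 1, 0, 0)ᵀ

Let N = A − (5)·I. We want v_2 with N^2 v_2 = 0 but N^1 v_2 ≠ 0; then v_{j-1} := N · v_j for j = 2, …, 2.

Pick v_2 = (0, 1, 0, 0)ᵀ.
Then v_1 = N · v_2 = (1, 0, 0, 0)ᵀ.

Sanity check: (A − (5)·I) v_1 = (0, 0, 0, 0)ᵀ = 0. ✓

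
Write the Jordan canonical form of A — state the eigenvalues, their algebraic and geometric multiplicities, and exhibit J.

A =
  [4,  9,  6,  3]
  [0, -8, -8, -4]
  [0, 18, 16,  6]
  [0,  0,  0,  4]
J_2(4) ⊕ J_1(4) ⊕ J_1(4)

The characteristic polynomial is
  det(x·I − A) = x^4 - 16*x^3 + 96*x^2 - 256*x + 256 = (x - 4)^4

Eigenvalues and multiplicities (the geometric multiplicity of λ is n − rank(A − λI), which equals the number of Jordan blocks for λ):
  λ = 4: algebraic multiplicity = 4, geometric multiplicity = 3

Determining the block sizes for each eigenvalue:
  λ = 4: 3 blocks summing to 4 forces exactly one block of size 2 and the rest size 1 → block sizes [2, 1, 1]

Assembling the blocks gives a Jordan form
J =
  [4, 1, 0, 0]
  [0, 4, 0, 0]
  [0, 0, 4, 0]
  [0, 0, 0, 4]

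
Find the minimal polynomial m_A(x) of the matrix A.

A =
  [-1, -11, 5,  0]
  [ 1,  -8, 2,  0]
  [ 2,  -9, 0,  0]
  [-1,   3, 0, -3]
x^3 + 9*x^2 + 27*x + 27

The characteristic polynomial is χ_A(x) = (x + 3)^4, so the eigenvalues are known. The minimal polynomial is
  m_A(x) = Π_λ (x − λ)^{k_λ}
where k_λ is the size of the *largest* Jordan block for λ (equivalently, the smallest k with (A − λI)^k v = 0 for every generalised eigenvector v of λ).

  λ = -3: largest Jordan block has size 3, contributing (x + 3)^3

So m_A(x) = (x + 3)^3 = x^3 + 9*x^2 + 27*x + 27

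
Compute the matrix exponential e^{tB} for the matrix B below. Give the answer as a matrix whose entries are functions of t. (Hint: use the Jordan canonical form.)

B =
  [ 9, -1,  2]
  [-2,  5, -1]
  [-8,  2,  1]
e^{tB} =
  [t^2*exp(5*t) + 4*t*exp(5*t) + exp(5*t), -t*exp(5*t), t^2*exp(5*t)/2 + 2*t*exp(5*t)]
  [-2*t*exp(5*t), exp(5*t), -t*exp(5*t)]
  [-2*t^2*exp(5*t) - 8*t*exp(5*t), 2*t*exp(5*t), -t^2*exp(5*t) - 4*t*exp(5*t) + exp(5*t)]

Strategy: write B = P · J · P⁻¹ where J is a Jordan canonical form, so e^{tB} = P · e^{tJ} · P⁻¹, and e^{tJ} can be computed block-by-block.

B has Jordan form
J =
  [5, 1, 0]
  [0, 5, 1]
  [0, 0, 5]
(up to reordering of blocks).

Per-block formulas:
  For a 3×3 Jordan block J_3(5): exp(t · J_3(5)) = e^(5t)·(I + t·N + (t^2/2)·N^2), where N is the 3×3 nilpotent shift.

After assembling e^{tJ} and conjugating by P, we get:

e^{tB} =
  [t^2*exp(5*t) + 4*t*exp(5*t) + exp(5*t), -t*exp(5*t), t^2*exp(5*t)/2 + 2*t*exp(5*t)]
  [-2*t*exp(5*t), exp(5*t), -t*exp(5*t)]
  [-2*t^2*exp(5*t) - 8*t*exp(5*t), 2*t*exp(5*t), -t^2*exp(5*t) - 4*t*exp(5*t) + exp(5*t)]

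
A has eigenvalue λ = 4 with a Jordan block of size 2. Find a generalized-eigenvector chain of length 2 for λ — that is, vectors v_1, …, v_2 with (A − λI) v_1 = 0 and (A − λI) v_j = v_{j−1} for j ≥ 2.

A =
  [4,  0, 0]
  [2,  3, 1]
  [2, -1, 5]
A Jordan chain for λ = 4 of length 2:
v_1 = (0, 2, 2)ᵀ
v_2 = (1, 0, 0)ᵀ

Let N = A − (4)·I. We want v_2 with N^2 v_2 = 0 but N^1 v_2 ≠ 0; then v_{j-1} := N · v_j for j = 2, …, 2.

Pick v_2 = (1, 0, 0)ᵀ.
Then v_1 = N · v_2 = (0, 2, 2)ᵀ.

Sanity check: (A − (4)·I) v_1 = (0, 0, 0)ᵀ = 0. ✓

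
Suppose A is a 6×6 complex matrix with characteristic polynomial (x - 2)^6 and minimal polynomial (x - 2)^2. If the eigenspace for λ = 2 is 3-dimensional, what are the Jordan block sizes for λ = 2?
Block sizes for λ = 2: [2, 2, 2]

Step 1 — from the characteristic polynomial, algebraic multiplicity of λ = 2 is 6. From dim ker(A − (2)·I) = 3, there are exactly 3 Jordan blocks for λ = 2.
Step 2 — from the minimal polynomial, the factor (x − 2)^2 tells us the largest block for λ = 2 has size 2.
Step 3 — with total size 6, 3 blocks, and largest block 2, the block sizes (in nonincreasing order) are [2, 2, 2].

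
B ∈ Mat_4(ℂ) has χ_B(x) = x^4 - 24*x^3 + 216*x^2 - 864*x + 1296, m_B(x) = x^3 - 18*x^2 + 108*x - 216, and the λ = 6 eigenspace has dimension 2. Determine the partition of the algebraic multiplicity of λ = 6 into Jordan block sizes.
Block sizes for λ = 6: [3, 1]

Step 1 — from the characteristic polynomial, algebraic multiplicity of λ = 6 is 4. From dim ker(B − (6)·I) = 2, there are exactly 2 Jordan blocks for λ = 6.
Step 2 — from the minimal polynomial, the factor (x − 6)^3 tells us the largest block for λ = 6 has size 3.
Step 3 — with total size 4, 2 blocks, and largest block 3, the block sizes (in nonincreasing order) are [3, 1].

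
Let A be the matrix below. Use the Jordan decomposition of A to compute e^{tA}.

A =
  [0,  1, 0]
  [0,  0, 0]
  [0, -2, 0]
e^{tA} =
  [1, t, 0]
  [0, 1, 0]
  [0, -2*t, 1]

Strategy: write A = P · J · P⁻¹ where J is a Jordan canonical form, so e^{tA} = P · e^{tJ} · P⁻¹, and e^{tJ} can be computed block-by-block.

A has Jordan form
J =
  [0, 1, 0]
  [0, 0, 0]
  [0, 0, 0]
(up to reordering of blocks).

Per-block formulas:
  For a 2×2 Jordan block J_2(0): exp(t · J_2(0)) = e^(0t)·(I + t·N), where N is the 2×2 nilpotent shift.
  For a 1×1 block at λ = 0: exp(t · [0]) = [e^(0t)].

After assembling e^{tJ} and conjugating by P, we get:

e^{tA} =
  [1, t, 0]
  [0, 1, 0]
  [0, -2*t, 1]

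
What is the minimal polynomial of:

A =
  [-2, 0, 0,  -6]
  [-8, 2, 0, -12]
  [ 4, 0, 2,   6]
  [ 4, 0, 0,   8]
x^2 - 6*x + 8

The characteristic polynomial is χ_A(x) = (x - 4)*(x - 2)^3, so the eigenvalues are known. The minimal polynomial is
  m_A(x) = Π_λ (x − λ)^{k_λ}
where k_λ is the size of the *largest* Jordan block for λ (equivalently, the smallest k with (A − λI)^k v = 0 for every generalised eigenvector v of λ).

  λ = 2: largest Jordan block has size 1, contributing (x − 2)
  λ = 4: largest Jordan block has size 1, contributing (x − 4)

So m_A(x) = (x - 4)*(x - 2) = x^2 - 6*x + 8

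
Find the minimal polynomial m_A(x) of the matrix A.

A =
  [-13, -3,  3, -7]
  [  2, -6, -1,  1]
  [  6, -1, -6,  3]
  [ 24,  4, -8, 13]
x^4 + 12*x^3 + 42*x^2 + 20*x - 75

The characteristic polynomial is χ_A(x) = (x - 1)*(x + 3)*(x + 5)^2, so the eigenvalues are known. The minimal polynomial is
  m_A(x) = Π_λ (x − λ)^{k_λ}
where k_λ is the size of the *largest* Jordan block for λ (equivalently, the smallest k with (A − λI)^k v = 0 for every generalised eigenvector v of λ).

  λ = -5: largest Jordan block has size 2, contributing (x + 5)^2
  λ = -3: largest Jordan block has size 1, contributing (x + 3)
  λ = 1: largest Jordan block has size 1, contributing (x − 1)

So m_A(x) = (x - 1)*(x + 3)*(x + 5)^2 = x^4 + 12*x^3 + 42*x^2 + 20*x - 75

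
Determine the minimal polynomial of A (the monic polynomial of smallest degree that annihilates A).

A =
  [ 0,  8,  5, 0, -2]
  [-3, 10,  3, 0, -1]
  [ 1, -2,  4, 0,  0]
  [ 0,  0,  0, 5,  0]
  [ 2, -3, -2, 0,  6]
x^3 - 15*x^2 + 75*x - 125

The characteristic polynomial is χ_A(x) = (x - 5)^5, so the eigenvalues are known. The minimal polynomial is
  m_A(x) = Π_λ (x − λ)^{k_λ}
where k_λ is the size of the *largest* Jordan block for λ (equivalently, the smallest k with (A − λI)^k v = 0 for every generalised eigenvector v of λ).

  λ = 5: largest Jordan block has size 3, contributing (x − 5)^3

So m_A(x) = (x - 5)^3 = x^3 - 15*x^2 + 75*x - 125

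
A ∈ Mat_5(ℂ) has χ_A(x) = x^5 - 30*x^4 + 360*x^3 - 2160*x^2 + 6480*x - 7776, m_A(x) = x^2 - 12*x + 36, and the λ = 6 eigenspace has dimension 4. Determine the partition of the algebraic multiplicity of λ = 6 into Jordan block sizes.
Block sizes for λ = 6: [2, 1, 1, 1]

Step 1 — from the characteristic polynomial, algebraic multiplicity of λ = 6 is 5. From dim ker(A − (6)·I) = 4, there are exactly 4 Jordan blocks for λ = 6.
Step 2 — from the minimal polynomial, the factor (x − 6)^2 tells us the largest block for λ = 6 has size 2.
Step 3 — with total size 5, 4 blocks, and largest block 2, the block sizes (in nonincreasing order) are [2, 1, 1, 1].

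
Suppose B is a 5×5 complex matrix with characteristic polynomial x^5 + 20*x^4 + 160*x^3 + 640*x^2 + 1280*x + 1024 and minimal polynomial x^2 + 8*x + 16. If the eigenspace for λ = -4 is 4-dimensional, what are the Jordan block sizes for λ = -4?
Block sizes for λ = -4: [2, 1, 1, 1]

Step 1 — from the characteristic polynomial, algebraic multiplicity of λ = -4 is 5. From dim ker(B − (-4)·I) = 4, there are exactly 4 Jordan blocks for λ = -4.
Step 2 — from the minimal polynomial, the factor (x + 4)^2 tells us the largest block for λ = -4 has size 2.
Step 3 — with total size 5, 4 blocks, and largest block 2, the block sizes (in nonincreasing order) are [2, 1, 1, 1].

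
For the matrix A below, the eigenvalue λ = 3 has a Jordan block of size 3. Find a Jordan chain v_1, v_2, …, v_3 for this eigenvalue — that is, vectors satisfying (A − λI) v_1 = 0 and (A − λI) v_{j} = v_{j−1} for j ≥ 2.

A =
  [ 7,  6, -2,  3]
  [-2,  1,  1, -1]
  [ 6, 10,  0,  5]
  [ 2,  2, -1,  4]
A Jordan chain for λ = 3 of length 3:
v_1 = (-2, 0, -4, 0)ᵀ
v_2 = (4, -2, 6, 2)ᵀ
v_3 = (1, 0, 0, 0)ᵀ

Let N = A − (3)·I. We want v_3 with N^3 v_3 = 0 but N^2 v_3 ≠ 0; then v_{j-1} := N · v_j for j = 3, …, 2.

Pick v_3 = (1, 0, 0, 0)ᵀ.
Then v_2 = N · v_3 = (4, -2, 6, 2)ᵀ.
Then v_1 = N · v_2 = (-2, 0, -4, 0)ᵀ.

Sanity check: (A − (3)·I) v_1 = (0, 0, 0, 0)ᵀ = 0. ✓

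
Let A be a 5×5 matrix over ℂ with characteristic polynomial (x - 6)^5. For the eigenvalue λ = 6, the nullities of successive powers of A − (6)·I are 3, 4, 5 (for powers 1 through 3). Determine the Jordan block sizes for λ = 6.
Block sizes for λ = 6: [3, 1, 1]

From the dimensions of kernels of powers, the number of Jordan blocks of size at least j is d_j − d_{j−1} where d_j = dim ker(N^j) (with d_0 = 0). Computing the differences gives [3, 1, 1].
The number of blocks of size exactly k is (#blocks of size ≥ k) − (#blocks of size ≥ k + 1), so the partition is: 2 block(s) of size 1, 1 block(s) of size 3.
In nonincreasing order the block sizes are [3, 1, 1].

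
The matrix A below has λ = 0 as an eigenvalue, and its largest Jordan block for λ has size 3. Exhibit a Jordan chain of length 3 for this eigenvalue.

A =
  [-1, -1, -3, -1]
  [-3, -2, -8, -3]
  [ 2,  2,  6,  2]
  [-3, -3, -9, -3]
A Jordan chain for λ = 0 of length 3:
v_1 = (1, 2, -2, 3)ᵀ
v_2 = (-1, -3, 2, -3)ᵀ
v_3 = (1, 0, 0, 0)ᵀ

Let N = A − (0)·I. We want v_3 with N^3 v_3 = 0 but N^2 v_3 ≠ 0; then v_{j-1} := N · v_j for j = 3, …, 2.

Pick v_3 = (1, 0, 0, 0)ᵀ.
Then v_2 = N · v_3 = (-1, -3, 2, -3)ᵀ.
Then v_1 = N · v_2 = (1, 2, -2, 3)ᵀ.

Sanity check: (A − (0)·I) v_1 = (0, 0, 0, 0)ᵀ = 0. ✓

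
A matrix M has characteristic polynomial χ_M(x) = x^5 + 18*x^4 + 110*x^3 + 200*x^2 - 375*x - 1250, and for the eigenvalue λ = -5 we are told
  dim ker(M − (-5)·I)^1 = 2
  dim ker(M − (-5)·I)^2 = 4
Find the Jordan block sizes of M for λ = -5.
Block sizes for λ = -5: [2, 2]

From the dimensions of kernels of powers, the number of Jordan blocks of size at least j is d_j − d_{j−1} where d_j = dim ker(N^j) (with d_0 = 0). Computing the differences gives [2, 2].
The number of blocks of size exactly k is (#blocks of size ≥ k) − (#blocks of size ≥ k + 1), so the partition is: 2 block(s) of size 2.
In nonincreasing order the block sizes are [2, 2].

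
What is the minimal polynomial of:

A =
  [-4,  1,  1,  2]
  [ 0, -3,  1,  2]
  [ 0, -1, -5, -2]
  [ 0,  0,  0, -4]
x^2 + 8*x + 16

The characteristic polynomial is χ_A(x) = (x + 4)^4, so the eigenvalues are known. The minimal polynomial is
  m_A(x) = Π_λ (x − λ)^{k_λ}
where k_λ is the size of the *largest* Jordan block for λ (equivalently, the smallest k with (A − λI)^k v = 0 for every generalised eigenvector v of λ).

  λ = -4: largest Jordan block has size 2, contributing (x + 4)^2

So m_A(x) = (x + 4)^2 = x^2 + 8*x + 16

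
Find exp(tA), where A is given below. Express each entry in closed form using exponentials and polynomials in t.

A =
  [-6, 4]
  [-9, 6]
e^{tA} =
  [1 - 6*t, 4*t]
  [-9*t, 6*t + 1]

Strategy: write A = P · J · P⁻¹ where J is a Jordan canonical form, so e^{tA} = P · e^{tJ} · P⁻¹, and e^{tJ} can be computed block-by-block.

A has Jordan form
J =
  [0, 1]
  [0, 0]
(up to reordering of blocks).

Per-block formulas:
  For a 2×2 Jordan block J_2(0): exp(t · J_2(0)) = e^(0t)·(I + t·N), where N is the 2×2 nilpotent shift.

After assembling e^{tJ} and conjugating by P, we get:

e^{tA} =
  [1 - 6*t, 4*t]
  [-9*t, 6*t + 1]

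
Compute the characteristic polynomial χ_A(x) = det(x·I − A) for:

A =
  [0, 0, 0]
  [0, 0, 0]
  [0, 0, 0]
x^3

Expanding det(x·I − A) (e.g. by cofactor expansion or by noting that A is similar to its Jordan form J, which has the same characteristic polynomial as A) gives
  χ_A(x) = x^3
which factors as x^3. The eigenvalues (with algebraic multiplicities) are λ = 0 with multiplicity 3.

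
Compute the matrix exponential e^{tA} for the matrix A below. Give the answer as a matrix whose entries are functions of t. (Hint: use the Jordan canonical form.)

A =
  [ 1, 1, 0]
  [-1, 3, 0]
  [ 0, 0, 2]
e^{tA} =
  [-t*exp(2*t) + exp(2*t), t*exp(2*t), 0]
  [-t*exp(2*t), t*exp(2*t) + exp(2*t), 0]
  [0, 0, exp(2*t)]

Strategy: write A = P · J · P⁻¹ where J is a Jordan canonical form, so e^{tA} = P · e^{tJ} · P⁻¹, and e^{tJ} can be computed block-by-block.

A has Jordan form
J =
  [2, 1, 0]
  [0, 2, 0]
  [0, 0, 2]
(up to reordering of blocks).

Per-block formulas:
  For a 2×2 Jordan block J_2(2): exp(t · J_2(2)) = e^(2t)·(I + t·N), where N is the 2×2 nilpotent shift.
  For a 1×1 block at λ = 2: exp(t · [2]) = [e^(2t)].

After assembling e^{tJ} and conjugating by P, we get:

e^{tA} =
  [-t*exp(2*t) + exp(2*t), t*exp(2*t), 0]
  [-t*exp(2*t), t*exp(2*t) + exp(2*t), 0]
  [0, 0, exp(2*t)]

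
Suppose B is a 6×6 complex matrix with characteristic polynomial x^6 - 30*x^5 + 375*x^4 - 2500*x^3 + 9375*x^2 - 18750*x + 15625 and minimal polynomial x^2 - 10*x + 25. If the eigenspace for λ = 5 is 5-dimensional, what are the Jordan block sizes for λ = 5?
Block sizes for λ = 5: [2, 1, 1, 1, 1]

Step 1 — from the characteristic polynomial, algebraic multiplicity of λ = 5 is 6. From dim ker(B − (5)·I) = 5, there are exactly 5 Jordan blocks for λ = 5.
Step 2 — from the minimal polynomial, the factor (x − 5)^2 tells us the largest block for λ = 5 has size 2.
Step 3 — with total size 6, 5 blocks, and largest block 2, the block sizes (in nonincreasing order) are [2, 1, 1, 1, 1].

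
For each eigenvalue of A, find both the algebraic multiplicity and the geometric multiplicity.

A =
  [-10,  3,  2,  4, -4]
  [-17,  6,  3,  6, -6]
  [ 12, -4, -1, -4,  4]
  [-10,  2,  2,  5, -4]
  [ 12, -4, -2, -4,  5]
λ = 1: alg = 5, geom = 3

Step 1 — factor the characteristic polynomial to read off the algebraic multiplicities:
  χ_A(x) = (x - 1)^5

Step 2 — compute geometric multiplicities via the rank-nullity identity g(λ) = n − rank(A − λI):
  rank(A − (1)·I) = 2, so dim ker(A − (1)·I) = n − 2 = 3

Summary:
  λ = 1: algebraic multiplicity = 5, geometric multiplicity = 3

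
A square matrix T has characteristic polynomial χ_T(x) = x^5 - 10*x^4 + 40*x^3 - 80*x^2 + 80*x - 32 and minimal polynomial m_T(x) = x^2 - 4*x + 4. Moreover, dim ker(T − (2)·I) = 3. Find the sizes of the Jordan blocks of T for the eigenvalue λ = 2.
Block sizes for λ = 2: [2, 2, 1]

Step 1 — from the characteristic polynomial, algebraic multiplicity of λ = 2 is 5. From dim ker(T − (2)·I) = 3, there are exactly 3 Jordan blocks for λ = 2.
Step 2 — from the minimal polynomial, the factor (x − 2)^2 tells us the largest block for λ = 2 has size 2.
Step 3 — with total size 5, 3 blocks, and largest block 2, the block sizes (in nonincreasing order) are [2, 2, 1].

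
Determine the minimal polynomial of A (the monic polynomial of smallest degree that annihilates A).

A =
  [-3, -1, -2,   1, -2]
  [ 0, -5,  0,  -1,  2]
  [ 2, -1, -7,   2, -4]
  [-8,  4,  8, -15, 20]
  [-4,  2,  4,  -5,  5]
x^3 + 15*x^2 + 75*x + 125

The characteristic polynomial is χ_A(x) = (x + 5)^5, so the eigenvalues are known. The minimal polynomial is
  m_A(x) = Π_λ (x − λ)^{k_λ}
where k_λ is the size of the *largest* Jordan block for λ (equivalently, the smallest k with (A − λI)^k v = 0 for every generalised eigenvector v of λ).

  λ = -5: largest Jordan block has size 3, contributing (x + 5)^3

So m_A(x) = (x + 5)^3 = x^3 + 15*x^2 + 75*x + 125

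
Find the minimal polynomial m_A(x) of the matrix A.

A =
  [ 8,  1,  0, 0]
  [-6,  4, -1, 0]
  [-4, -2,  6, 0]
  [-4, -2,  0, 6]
x^3 - 18*x^2 + 108*x - 216

The characteristic polynomial is χ_A(x) = (x - 6)^4, so the eigenvalues are known. The minimal polynomial is
  m_A(x) = Π_λ (x − λ)^{k_λ}
where k_λ is the size of the *largest* Jordan block for λ (equivalently, the smallest k with (A − λI)^k v = 0 for every generalised eigenvector v of λ).

  λ = 6: largest Jordan block has size 3, contributing (x − 6)^3

So m_A(x) = (x - 6)^3 = x^3 - 18*x^2 + 108*x - 216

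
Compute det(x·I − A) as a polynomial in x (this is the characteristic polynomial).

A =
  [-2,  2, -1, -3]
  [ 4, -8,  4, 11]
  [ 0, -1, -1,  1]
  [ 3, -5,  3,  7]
x^4 + 4*x^3 + 6*x^2 + 4*x + 1

Expanding det(x·I − A) (e.g. by cofactor expansion or by noting that A is similar to its Jordan form J, which has the same characteristic polynomial as A) gives
  χ_A(x) = x^4 + 4*x^3 + 6*x^2 + 4*x + 1
which factors as (x + 1)^4. The eigenvalues (with algebraic multiplicities) are λ = -1 with multiplicity 4.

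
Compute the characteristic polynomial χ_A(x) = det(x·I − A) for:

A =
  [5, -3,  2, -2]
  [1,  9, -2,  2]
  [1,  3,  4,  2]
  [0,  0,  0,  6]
x^4 - 24*x^3 + 216*x^2 - 864*x + 1296

Expanding det(x·I − A) (e.g. by cofactor expansion or by noting that A is similar to its Jordan form J, which has the same characteristic polynomial as A) gives
  χ_A(x) = x^4 - 24*x^3 + 216*x^2 - 864*x + 1296
which factors as (x - 6)^4. The eigenvalues (with algebraic multiplicities) are λ = 6 with multiplicity 4.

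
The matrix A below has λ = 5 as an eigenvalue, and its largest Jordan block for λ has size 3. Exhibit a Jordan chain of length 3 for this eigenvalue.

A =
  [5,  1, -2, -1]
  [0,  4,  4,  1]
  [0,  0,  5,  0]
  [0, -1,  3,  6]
A Jordan chain for λ = 5 of length 3:
v_1 = (1, -1, 0, -1)ᵀ
v_2 = (-2, 4, 0, 3)ᵀ
v_3 = (0, 0, 1, 0)ᵀ

Let N = A − (5)·I. We want v_3 with N^3 v_3 = 0 but N^2 v_3 ≠ 0; then v_{j-1} := N · v_j for j = 3, …, 2.

Pick v_3 = (0, 0, 1, 0)ᵀ.
Then v_2 = N · v_3 = (-2, 4, 0, 3)ᵀ.
Then v_1 = N · v_2 = (1, -1, 0, -1)ᵀ.

Sanity check: (A − (5)·I) v_1 = (0, 0, 0, 0)ᵀ = 0. ✓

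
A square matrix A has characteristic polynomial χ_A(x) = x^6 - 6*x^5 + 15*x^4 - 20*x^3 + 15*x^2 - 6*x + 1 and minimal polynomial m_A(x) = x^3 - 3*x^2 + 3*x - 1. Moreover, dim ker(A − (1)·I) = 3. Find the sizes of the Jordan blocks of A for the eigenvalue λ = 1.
Block sizes for λ = 1: [3, 2, 1]

Step 1 — from the characteristic polynomial, algebraic multiplicity of λ = 1 is 6. From dim ker(A − (1)·I) = 3, there are exactly 3 Jordan blocks for λ = 1.
Step 2 — from the minimal polynomial, the factor (x − 1)^3 tells us the largest block for λ = 1 has size 3.
Step 3 — with total size 6, 3 blocks, and largest block 3, the block sizes (in nonincreasing order) are [3, 2, 1].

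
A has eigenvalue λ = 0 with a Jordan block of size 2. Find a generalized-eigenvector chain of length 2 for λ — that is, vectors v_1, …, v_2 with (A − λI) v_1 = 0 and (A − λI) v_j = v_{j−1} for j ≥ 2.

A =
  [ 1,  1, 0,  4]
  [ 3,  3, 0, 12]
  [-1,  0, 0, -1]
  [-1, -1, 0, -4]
A Jordan chain for λ = 0 of length 2:
v_1 = (1, 3, -1, -1)ᵀ
v_2 = (1, 0, 0, 0)ᵀ

Let N = A − (0)·I. We want v_2 with N^2 v_2 = 0 but N^1 v_2 ≠ 0; then v_{j-1} := N · v_j for j = 2, …, 2.

Pick v_2 = (1, 0, 0, 0)ᵀ.
Then v_1 = N · v_2 = (1, 3, -1, -1)ᵀ.

Sanity check: (A − (0)·I) v_1 = (0, 0, 0, 0)ᵀ = 0. ✓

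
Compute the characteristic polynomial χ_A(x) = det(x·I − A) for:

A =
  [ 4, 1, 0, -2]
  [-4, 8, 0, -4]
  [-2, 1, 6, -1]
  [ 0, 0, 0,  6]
x^4 - 24*x^3 + 216*x^2 - 864*x + 1296

Expanding det(x·I − A) (e.g. by cofactor expansion or by noting that A is similar to its Jordan form J, which has the same characteristic polynomial as A) gives
  χ_A(x) = x^4 - 24*x^3 + 216*x^2 - 864*x + 1296
which factors as (x - 6)^4. The eigenvalues (with algebraic multiplicities) are λ = 6 with multiplicity 4.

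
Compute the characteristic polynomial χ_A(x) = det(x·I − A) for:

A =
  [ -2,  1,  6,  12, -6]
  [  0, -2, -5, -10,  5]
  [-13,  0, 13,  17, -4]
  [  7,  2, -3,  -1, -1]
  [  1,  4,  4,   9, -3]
x^5 - 5*x^4 - 5*x^3 + 45*x^2 - 108

Expanding det(x·I − A) (e.g. by cofactor expansion or by noting that A is similar to its Jordan form J, which has the same characteristic polynomial as A) gives
  χ_A(x) = x^5 - 5*x^4 - 5*x^3 + 45*x^2 - 108
which factors as (x - 3)^3*(x + 2)^2. The eigenvalues (with algebraic multiplicities) are λ = -2 with multiplicity 2, λ = 3 with multiplicity 3.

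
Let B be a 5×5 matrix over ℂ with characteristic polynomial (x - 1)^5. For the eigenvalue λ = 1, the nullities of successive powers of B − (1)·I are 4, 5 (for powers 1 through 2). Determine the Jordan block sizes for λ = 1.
Block sizes for λ = 1: [2, 1, 1, 1]

From the dimensions of kernels of powers, the number of Jordan blocks of size at least j is d_j − d_{j−1} where d_j = dim ker(N^j) (with d_0 = 0). Computing the differences gives [4, 1].
The number of blocks of size exactly k is (#blocks of size ≥ k) − (#blocks of size ≥ k + 1), so the partition is: 3 block(s) of size 1, 1 block(s) of size 2.
In nonincreasing order the block sizes are [2, 1, 1, 1].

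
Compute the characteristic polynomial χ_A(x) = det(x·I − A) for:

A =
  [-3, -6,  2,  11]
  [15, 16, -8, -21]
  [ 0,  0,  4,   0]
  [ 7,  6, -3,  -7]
x^4 - 10*x^3 + 24*x^2 + 32*x - 128

Expanding det(x·I − A) (e.g. by cofactor expansion or by noting that A is similar to its Jordan form J, which has the same characteristic polynomial as A) gives
  χ_A(x) = x^4 - 10*x^3 + 24*x^2 + 32*x - 128
which factors as (x - 4)^3*(x + 2). The eigenvalues (with algebraic multiplicities) are λ = -2 with multiplicity 1, λ = 4 with multiplicity 3.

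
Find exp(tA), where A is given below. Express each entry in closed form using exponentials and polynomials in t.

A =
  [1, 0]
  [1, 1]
e^{tA} =
  [exp(t), 0]
  [t*exp(t), exp(t)]

Strategy: write A = P · J · P⁻¹ where J is a Jordan canonical form, so e^{tA} = P · e^{tJ} · P⁻¹, and e^{tJ} can be computed block-by-block.

A has Jordan form
J =
  [1, 1]
  [0, 1]
(up to reordering of blocks).

Per-block formulas:
  For a 2×2 Jordan block J_2(1): exp(t · J_2(1)) = e^(1t)·(I + t·N), where N is the 2×2 nilpotent shift.

After assembling e^{tJ} and conjugating by P, we get:

e^{tA} =
  [exp(t), 0]
  [t*exp(t), exp(t)]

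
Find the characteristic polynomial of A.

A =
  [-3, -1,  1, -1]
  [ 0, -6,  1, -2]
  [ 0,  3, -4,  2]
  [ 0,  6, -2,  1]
x^4 + 12*x^3 + 54*x^2 + 108*x + 81

Expanding det(x·I − A) (e.g. by cofactor expansion or by noting that A is similar to its Jordan form J, which has the same characteristic polynomial as A) gives
  χ_A(x) = x^4 + 12*x^3 + 54*x^2 + 108*x + 81
which factors as (x + 3)^4. The eigenvalues (with algebraic multiplicities) are λ = -3 with multiplicity 4.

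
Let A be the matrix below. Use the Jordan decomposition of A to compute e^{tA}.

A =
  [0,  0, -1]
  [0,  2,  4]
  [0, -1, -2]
e^{tA} =
  [1, t^2/2, t^2 - t]
  [0, 2*t + 1, 4*t]
  [0, -t, 1 - 2*t]

Strategy: write A = P · J · P⁻¹ where J is a Jordan canonical form, so e^{tA} = P · e^{tJ} · P⁻¹, and e^{tJ} can be computed block-by-block.

A has Jordan form
J =
  [0, 1, 0]
  [0, 0, 1]
  [0, 0, 0]
(up to reordering of blocks).

Per-block formulas:
  For a 3×3 Jordan block J_3(0): exp(t · J_3(0)) = e^(0t)·(I + t·N + (t^2/2)·N^2), where N is the 3×3 nilpotent shift.

After assembling e^{tJ} and conjugating by P, we get:

e^{tA} =
  [1, t^2/2, t^2 - t]
  [0, 2*t + 1, 4*t]
  [0, -t, 1 - 2*t]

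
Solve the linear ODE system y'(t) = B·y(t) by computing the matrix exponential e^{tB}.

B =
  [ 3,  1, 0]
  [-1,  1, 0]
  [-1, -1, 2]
e^{tB} =
  [t*exp(2*t) + exp(2*t), t*exp(2*t), 0]
  [-t*exp(2*t), -t*exp(2*t) + exp(2*t), 0]
  [-t*exp(2*t), -t*exp(2*t), exp(2*t)]

Strategy: write B = P · J · P⁻¹ where J is a Jordan canonical form, so e^{tB} = P · e^{tJ} · P⁻¹, and e^{tJ} can be computed block-by-block.

B has Jordan form
J =
  [2, 1, 0]
  [0, 2, 0]
  [0, 0, 2]
(up to reordering of blocks).

Per-block formulas:
  For a 1×1 block at λ = 2: exp(t · [2]) = [e^(2t)].
  For a 2×2 Jordan block J_2(2): exp(t · J_2(2)) = e^(2t)·(I + t·N), where N is the 2×2 nilpotent shift.

After assembling e^{tJ} and conjugating by P, we get:

e^{tB} =
  [t*exp(2*t) + exp(2*t), t*exp(2*t), 0]
  [-t*exp(2*t), -t*exp(2*t) + exp(2*t), 0]
  [-t*exp(2*t), -t*exp(2*t), exp(2*t)]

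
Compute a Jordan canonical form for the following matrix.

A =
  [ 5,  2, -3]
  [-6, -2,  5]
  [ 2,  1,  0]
J_3(1)

The characteristic polynomial is
  det(x·I − A) = x^3 - 3*x^2 + 3*x - 1 = (x - 1)^3

Eigenvalues and multiplicities (the geometric multiplicity of λ is n − rank(A − λI), which equals the number of Jordan blocks for λ):
  λ = 1: algebraic multiplicity = 3, geometric multiplicity = 1

Determining the block sizes for each eigenvalue:
  λ = 1: one block (gm = 1), so the single block has size am = 3 → block sizes [3]

Assembling the blocks gives a Jordan form
J =
  [1, 1, 0]
  [0, 1, 1]
  [0, 0, 1]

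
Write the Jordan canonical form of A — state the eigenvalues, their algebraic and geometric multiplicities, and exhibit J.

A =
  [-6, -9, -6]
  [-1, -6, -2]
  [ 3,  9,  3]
J_2(-3) ⊕ J_1(-3)

The characteristic polynomial is
  det(x·I − A) = x^3 + 9*x^2 + 27*x + 27 = (x + 3)^3

Eigenvalues and multiplicities (the geometric multiplicity of λ is n − rank(A − λI), which equals the number of Jordan blocks for λ):
  λ = -3: algebraic multiplicity = 3, geometric multiplicity = 2

Determining the block sizes for each eigenvalue:
  λ = -3: 2 blocks summing to 3 forces exactly one block of size 2 and the rest size 1 → block sizes [2, 1]

Assembling the blocks gives a Jordan form
J =
  [-3,  1,  0]
  [ 0, -3,  0]
  [ 0,  0, -3]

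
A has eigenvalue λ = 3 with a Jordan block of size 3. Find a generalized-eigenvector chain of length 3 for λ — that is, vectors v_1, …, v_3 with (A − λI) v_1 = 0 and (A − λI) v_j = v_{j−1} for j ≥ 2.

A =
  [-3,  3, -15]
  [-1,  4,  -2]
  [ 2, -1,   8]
A Jordan chain for λ = 3 of length 3:
v_1 = (3, 1, -1)ᵀ
v_2 = (-6, -1, 2)ᵀ
v_3 = (1, 0, 0)ᵀ

Let N = A − (3)·I. We want v_3 with N^3 v_3 = 0 but N^2 v_3 ≠ 0; then v_{j-1} := N · v_j for j = 3, …, 2.

Pick v_3 = (1, 0, 0)ᵀ.
Then v_2 = N · v_3 = (-6, -1, 2)ᵀ.
Then v_1 = N · v_2 = (3, 1, -1)ᵀ.

Sanity check: (A − (3)·I) v_1 = (0, 0, 0)ᵀ = 0. ✓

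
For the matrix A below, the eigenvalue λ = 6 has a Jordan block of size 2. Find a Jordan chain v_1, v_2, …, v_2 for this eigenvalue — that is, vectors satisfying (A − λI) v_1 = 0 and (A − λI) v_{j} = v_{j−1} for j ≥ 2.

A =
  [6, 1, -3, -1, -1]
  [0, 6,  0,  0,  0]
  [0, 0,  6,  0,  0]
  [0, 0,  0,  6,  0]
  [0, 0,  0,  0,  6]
A Jordan chain for λ = 6 of length 2:
v_1 = (1, 0, 0, 0, 0)ᵀ
v_2 = (0, 1, 0, 0, 0)ᵀ

Let N = A − (6)·I. We want v_2 with N^2 v_2 = 0 but N^1 v_2 ≠ 0; then v_{j-1} := N · v_j for j = 2, …, 2.

Pick v_2 = (0, 1, 0, 0, 0)ᵀ.
Then v_1 = N · v_2 = (1, 0, 0, 0, 0)ᵀ.

Sanity check: (A − (6)·I) v_1 = (0, 0, 0, 0, 0)ᵀ = 0. ✓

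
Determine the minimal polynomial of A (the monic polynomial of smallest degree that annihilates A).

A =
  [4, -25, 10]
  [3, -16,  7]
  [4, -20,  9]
x^3 + 3*x^2 + 3*x + 1

The characteristic polynomial is χ_A(x) = (x + 1)^3, so the eigenvalues are known. The minimal polynomial is
  m_A(x) = Π_λ (x − λ)^{k_λ}
where k_λ is the size of the *largest* Jordan block for λ (equivalently, the smallest k with (A − λI)^k v = 0 for every generalised eigenvector v of λ).

  λ = -1: largest Jordan block has size 3, contributing (x + 1)^3

So m_A(x) = (x + 1)^3 = x^3 + 3*x^2 + 3*x + 1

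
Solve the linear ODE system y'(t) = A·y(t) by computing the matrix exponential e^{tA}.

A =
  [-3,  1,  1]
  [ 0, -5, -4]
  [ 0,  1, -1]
e^{tA} =
  [exp(-3*t), -t^2*exp(-3*t)/2 + t*exp(-3*t), -t^2*exp(-3*t) + t*exp(-3*t)]
  [0, -2*t*exp(-3*t) + exp(-3*t), -4*t*exp(-3*t)]
  [0, t*exp(-3*t), 2*t*exp(-3*t) + exp(-3*t)]

Strategy: write A = P · J · P⁻¹ where J is a Jordan canonical form, so e^{tA} = P · e^{tJ} · P⁻¹, and e^{tJ} can be computed block-by-block.

A has Jordan form
J =
  [-3,  1,  0]
  [ 0, -3,  1]
  [ 0,  0, -3]
(up to reordering of blocks).

Per-block formulas:
  For a 3×3 Jordan block J_3(-3): exp(t · J_3(-3)) = e^(-3t)·(I + t·N + (t^2/2)·N^2), where N is the 3×3 nilpotent shift.

After assembling e^{tJ} and conjugating by P, we get:

e^{tA} =
  [exp(-3*t), -t^2*exp(-3*t)/2 + t*exp(-3*t), -t^2*exp(-3*t) + t*exp(-3*t)]
  [0, -2*t*exp(-3*t) + exp(-3*t), -4*t*exp(-3*t)]
  [0, t*exp(-3*t), 2*t*exp(-3*t) + exp(-3*t)]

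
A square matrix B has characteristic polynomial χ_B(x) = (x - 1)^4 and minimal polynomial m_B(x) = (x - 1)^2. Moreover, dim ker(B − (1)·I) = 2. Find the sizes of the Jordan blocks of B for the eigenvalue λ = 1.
Block sizes for λ = 1: [2, 2]

Step 1 — from the characteristic polynomial, algebraic multiplicity of λ = 1 is 4. From dim ker(B − (1)·I) = 2, there are exactly 2 Jordan blocks for λ = 1.
Step 2 — from the minimal polynomial, the factor (x − 1)^2 tells us the largest block for λ = 1 has size 2.
Step 3 — with total size 4, 2 blocks, and largest block 2, the block sizes (in nonincreasing order) are [2, 2].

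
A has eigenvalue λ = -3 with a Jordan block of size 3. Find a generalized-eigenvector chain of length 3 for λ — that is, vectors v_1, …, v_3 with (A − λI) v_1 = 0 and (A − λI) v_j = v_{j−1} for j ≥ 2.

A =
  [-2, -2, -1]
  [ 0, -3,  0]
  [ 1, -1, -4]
A Jordan chain for λ = -3 of length 3:
v_1 = (-1, 0, -1)ᵀ
v_2 = (-2, 0, -1)ᵀ
v_3 = (0, 1, 0)ᵀ

Let N = A − (-3)·I. We want v_3 with N^3 v_3 = 0 but N^2 v_3 ≠ 0; then v_{j-1} := N · v_j for j = 3, …, 2.

Pick v_3 = (0, 1, 0)ᵀ.
Then v_2 = N · v_3 = (-2, 0, -1)ᵀ.
Then v_1 = N · v_2 = (-1, 0, -1)ᵀ.

Sanity check: (A − (-3)·I) v_1 = (0, 0, 0)ᵀ = 0. ✓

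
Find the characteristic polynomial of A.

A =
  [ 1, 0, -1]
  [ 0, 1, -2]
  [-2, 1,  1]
x^3 - 3*x^2 + 3*x - 1

Expanding det(x·I − A) (e.g. by cofactor expansion or by noting that A is similar to its Jordan form J, which has the same characteristic polynomial as A) gives
  χ_A(x) = x^3 - 3*x^2 + 3*x - 1
which factors as (x - 1)^3. The eigenvalues (with algebraic multiplicities) are λ = 1 with multiplicity 3.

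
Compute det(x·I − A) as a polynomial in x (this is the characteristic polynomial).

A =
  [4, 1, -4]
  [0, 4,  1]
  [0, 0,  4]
x^3 - 12*x^2 + 48*x - 64

Expanding det(x·I − A) (e.g. by cofactor expansion or by noting that A is similar to its Jordan form J, which has the same characteristic polynomial as A) gives
  χ_A(x) = x^3 - 12*x^2 + 48*x - 64
which factors as (x - 4)^3. The eigenvalues (with algebraic multiplicities) are λ = 4 with multiplicity 3.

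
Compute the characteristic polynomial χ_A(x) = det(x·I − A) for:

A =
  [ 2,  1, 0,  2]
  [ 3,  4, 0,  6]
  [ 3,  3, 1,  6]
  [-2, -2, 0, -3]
x^4 - 4*x^3 + 6*x^2 - 4*x + 1

Expanding det(x·I − A) (e.g. by cofactor expansion or by noting that A is similar to its Jordan form J, which has the same characteristic polynomial as A) gives
  χ_A(x) = x^4 - 4*x^3 + 6*x^2 - 4*x + 1
which factors as (x - 1)^4. The eigenvalues (with algebraic multiplicities) are λ = 1 with multiplicity 4.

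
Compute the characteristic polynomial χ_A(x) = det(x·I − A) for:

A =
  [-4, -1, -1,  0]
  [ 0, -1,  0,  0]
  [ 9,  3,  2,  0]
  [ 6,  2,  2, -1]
x^4 + 4*x^3 + 6*x^2 + 4*x + 1

Expanding det(x·I − A) (e.g. by cofactor expansion or by noting that A is similar to its Jordan form J, which has the same characteristic polynomial as A) gives
  χ_A(x) = x^4 + 4*x^3 + 6*x^2 + 4*x + 1
which factors as (x + 1)^4. The eigenvalues (with algebraic multiplicities) are λ = -1 with multiplicity 4.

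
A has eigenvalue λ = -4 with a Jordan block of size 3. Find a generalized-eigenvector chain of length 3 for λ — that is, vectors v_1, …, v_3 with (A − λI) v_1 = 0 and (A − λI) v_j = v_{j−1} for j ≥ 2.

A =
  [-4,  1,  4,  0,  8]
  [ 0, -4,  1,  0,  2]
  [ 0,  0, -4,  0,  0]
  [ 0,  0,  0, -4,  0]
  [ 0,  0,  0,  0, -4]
A Jordan chain for λ = -4 of length 3:
v_1 = (1, 0, 0, 0, 0)ᵀ
v_2 = (4, 1, 0, 0, 0)ᵀ
v_3 = (0, 0, 1, 0, 0)ᵀ

Let N = A − (-4)·I. We want v_3 with N^3 v_3 = 0 but N^2 v_3 ≠ 0; then v_{j-1} := N · v_j for j = 3, …, 2.

Pick v_3 = (0, 0, 1, 0, 0)ᵀ.
Then v_2 = N · v_3 = (4, 1, 0, 0, 0)ᵀ.
Then v_1 = N · v_2 = (1, 0, 0, 0, 0)ᵀ.

Sanity check: (A − (-4)·I) v_1 = (0, 0, 0, 0, 0)ᵀ = 0. ✓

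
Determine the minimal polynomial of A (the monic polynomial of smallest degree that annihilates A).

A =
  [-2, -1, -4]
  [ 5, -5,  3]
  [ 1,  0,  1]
x^3 + 6*x^2 + 12*x + 8

The characteristic polynomial is χ_A(x) = (x + 2)^3, so the eigenvalues are known. The minimal polynomial is
  m_A(x) = Π_λ (x − λ)^{k_λ}
where k_λ is the size of the *largest* Jordan block for λ (equivalently, the smallest k with (A − λI)^k v = 0 for every generalised eigenvector v of λ).

  λ = -2: largest Jordan block has size 3, contributing (x + 2)^3

So m_A(x) = (x + 2)^3 = x^3 + 6*x^2 + 12*x + 8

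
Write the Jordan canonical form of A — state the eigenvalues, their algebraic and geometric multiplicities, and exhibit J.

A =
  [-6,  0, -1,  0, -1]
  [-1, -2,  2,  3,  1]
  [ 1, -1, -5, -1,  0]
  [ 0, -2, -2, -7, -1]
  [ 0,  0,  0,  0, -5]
J_3(-5) ⊕ J_2(-5)

The characteristic polynomial is
  det(x·I − A) = x^5 + 25*x^4 + 250*x^3 + 1250*x^2 + 3125*x + 3125 = (x + 5)^5

Eigenvalues and multiplicities (the geometric multiplicity of λ is n − rank(A − λI), which equals the number of Jordan blocks for λ):
  λ = -5: algebraic multiplicity = 5, geometric multiplicity = 2

Determining the block sizes for each eigenvalue:
  λ = -5: with am = 5 and gm = 2, the partition is not yet determined (e.g. several partitions of 5 into 2 parts exist). Let N = A − (-5)·I. Computing rank(N^1) = 3, rank(N^2) = 1, rank(N^3) = 0; the number of blocks of size ≥ j is rank(N^{j−1}) − rank(N^j), giving [2, 2, 1]. So we have 1 block(s) of size 3, 1 block(s) of size 2 → block sizes [3, 2]

Assembling the blocks gives a Jordan form
J =
  [-5,  1,  0,  0,  0]
  [ 0, -5,  1,  0,  0]
  [ 0,  0, -5,  0,  0]
  [ 0,  0,  0, -5,  1]
  [ 0,  0,  0,  0, -5]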